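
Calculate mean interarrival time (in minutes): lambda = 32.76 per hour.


Mean interarrival time = 60/lambda = 60/32.76 = 1.83 minutes

1.83 minutes


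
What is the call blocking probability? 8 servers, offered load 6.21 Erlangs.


B(N,A) = (A^N/N!) / sum(A^k/k!, k=0..N) with N=8, A=6.21 = 0.1336

0.1336


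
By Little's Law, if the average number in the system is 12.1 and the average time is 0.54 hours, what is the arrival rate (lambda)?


lambda = L / W = 12.1 / 0.54 = 22.41 per hour

22.41 per hour


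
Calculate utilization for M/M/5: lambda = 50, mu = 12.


rho = lambda/(c*mu) = 50/(5*12) = 0.8333

0.8333


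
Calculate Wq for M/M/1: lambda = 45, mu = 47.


rho = 45/47; Wq = rho/(mu - lambda) = 0.4787 hours

0.4787 hours


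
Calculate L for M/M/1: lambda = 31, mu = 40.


rho = 31/40; L = rho/(1-rho) = 3.44

3.44


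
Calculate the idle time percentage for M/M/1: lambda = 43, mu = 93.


Idle fraction = (1 - rho) * 100 = (1 - 43/93) * 100 = 53.8%

53.8%


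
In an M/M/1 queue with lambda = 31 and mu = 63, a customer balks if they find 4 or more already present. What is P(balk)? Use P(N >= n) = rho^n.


P(N >= 4) = rho^4 = (31/63)^4 = 0.0586

0.0586


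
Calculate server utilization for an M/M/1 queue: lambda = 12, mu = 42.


rho = lambda/mu = 12/42 = 0.2857

0.2857


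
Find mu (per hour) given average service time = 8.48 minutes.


mu = 60 / avg_service_time = 60 / 8.48 = 7.08 per hour

7.08 per hour


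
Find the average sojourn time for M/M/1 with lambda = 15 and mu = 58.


W = 1/(mu - lambda) = 1/(58 - 15) = 0.0233 hours

0.0233 hours


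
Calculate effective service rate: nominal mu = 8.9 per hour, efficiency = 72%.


Effective rate = mu * efficiency = 8.9 * 0.72 = 6.41 per hour

6.41 per hour


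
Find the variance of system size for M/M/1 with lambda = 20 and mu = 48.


rho = 20/48; Var(N) = rho/(1-rho)^2 = 1.22

1.22


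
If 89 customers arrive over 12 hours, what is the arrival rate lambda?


lambda = total arrivals / time = 89 / 12 = 7.42 per hour

7.42 per hour


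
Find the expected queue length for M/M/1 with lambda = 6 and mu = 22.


rho = 6/22; Lq = rho^2/(1-rho) = 0.1

0.1


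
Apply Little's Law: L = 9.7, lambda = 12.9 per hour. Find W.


W = L / lambda = 9.7 / 12.9 = 0.7519 hours

0.7519 hours


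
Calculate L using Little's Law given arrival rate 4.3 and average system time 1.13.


L = lambda * W = 4.3 * 1.13 = 4.86

4.86


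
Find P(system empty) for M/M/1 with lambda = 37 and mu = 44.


P0 = 1 - rho = 1 - 37/44 = 0.1591

0.1591


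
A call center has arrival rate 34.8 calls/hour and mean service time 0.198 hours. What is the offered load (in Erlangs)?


Offered load a = lambda * E[S] = 34.8 * 0.198 = 6.89 Erlangs

6.89 Erlangs


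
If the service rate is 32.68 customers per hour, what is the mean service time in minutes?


Mean service time = 60/mu = 60/32.68 = 1.84 minutes

1.84 minutes


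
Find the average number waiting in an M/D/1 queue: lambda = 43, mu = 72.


M/D/1: Lq = rho^2 / (2*(1-rho)) where rho = 43/72; Lq = 0.44

0.44


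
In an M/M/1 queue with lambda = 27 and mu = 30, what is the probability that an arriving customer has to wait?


P(wait) = rho = lambda/mu = 27/30 = 0.9

0.9


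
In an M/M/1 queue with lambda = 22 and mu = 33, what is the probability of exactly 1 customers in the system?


rho = 22/33; P(n) = (1-rho)*rho^n = (1-22/33)*(22/33)^1 = 0.2222

0.2222


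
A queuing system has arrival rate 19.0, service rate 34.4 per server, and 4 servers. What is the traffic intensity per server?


rho = lambda / (c * mu) = 19.0 / (4 * 34.4) = 0.1381

0.1381


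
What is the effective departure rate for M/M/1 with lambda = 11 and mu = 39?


For a stable queue (lambda < mu), throughput = lambda = 11 per hour

11 per hour


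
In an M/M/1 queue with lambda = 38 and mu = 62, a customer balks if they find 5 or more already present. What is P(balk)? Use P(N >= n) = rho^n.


P(N >= 5) = rho^5 = (38/62)^5 = 0.0865

0.0865


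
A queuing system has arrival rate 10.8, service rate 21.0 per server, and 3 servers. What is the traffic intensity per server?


rho = lambda / (c * mu) = 10.8 / (3 * 21.0) = 0.1714

0.1714


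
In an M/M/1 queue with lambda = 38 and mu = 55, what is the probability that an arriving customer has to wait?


P(wait) = rho = lambda/mu = 38/55 = 0.6909

0.6909


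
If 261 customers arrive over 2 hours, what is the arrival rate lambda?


lambda = total arrivals / time = 261 / 2 = 130.5 per hour

130.5 per hour


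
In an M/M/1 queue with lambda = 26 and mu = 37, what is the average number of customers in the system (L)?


rho = 26/37; L = rho/(1-rho) = 2.36

2.36


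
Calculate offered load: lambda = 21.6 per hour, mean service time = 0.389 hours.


Offered load a = lambda * E[S] = 21.6 * 0.389 = 8.4 Erlangs

8.4 Erlangs


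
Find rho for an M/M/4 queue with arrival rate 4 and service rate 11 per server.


rho = lambda/(c*mu) = 4/(4*11) = 0.0909

0.0909


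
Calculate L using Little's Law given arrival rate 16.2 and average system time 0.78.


L = lambda * W = 16.2 * 0.78 = 12.64

12.64


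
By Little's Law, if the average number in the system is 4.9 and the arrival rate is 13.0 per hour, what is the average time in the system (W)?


W = L / lambda = 4.9 / 13.0 = 0.3769 hours

0.3769 hours


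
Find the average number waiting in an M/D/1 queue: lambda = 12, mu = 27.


M/D/1: Lq = rho^2 / (2*(1-rho)) where rho = 12/27; Lq = 0.18

0.18


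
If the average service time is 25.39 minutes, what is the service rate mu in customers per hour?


mu = 60 / avg_service_time = 60 / 25.39 = 2.36 per hour

2.36 per hour


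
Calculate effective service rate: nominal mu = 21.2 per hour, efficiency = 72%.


Effective rate = mu * efficiency = 21.2 * 0.72 = 15.26 per hour

15.26 per hour


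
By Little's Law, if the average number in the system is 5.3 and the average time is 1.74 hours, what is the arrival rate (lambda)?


lambda = L / W = 5.3 / 1.74 = 3.05 per hour

3.05 per hour


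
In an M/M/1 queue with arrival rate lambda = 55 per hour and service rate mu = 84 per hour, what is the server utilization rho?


rho = lambda/mu = 55/84 = 0.6548

0.6548


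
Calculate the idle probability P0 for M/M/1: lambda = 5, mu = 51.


P0 = 1 - rho = 1 - 5/51 = 0.902

0.902


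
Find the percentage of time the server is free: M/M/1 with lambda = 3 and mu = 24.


Idle fraction = (1 - rho) * 100 = (1 - 3/24) * 100 = 87.5%

87.5%


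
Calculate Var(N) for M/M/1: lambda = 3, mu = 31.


rho = 3/31; Var(N) = rho/(1-rho)^2 = 0.12

0.12


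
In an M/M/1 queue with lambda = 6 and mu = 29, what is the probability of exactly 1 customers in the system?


rho = 6/29; P(n) = (1-rho)*rho^n = (1-6/29)*(6/29)^1 = 0.1641

0.1641


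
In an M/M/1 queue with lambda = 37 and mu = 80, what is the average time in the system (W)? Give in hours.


W = 1/(mu - lambda) = 1/(80 - 37) = 0.0233 hours

0.0233 hours


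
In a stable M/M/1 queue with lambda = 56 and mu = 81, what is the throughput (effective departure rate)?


For a stable queue (lambda < mu), throughput = lambda = 56 per hour

56 per hour


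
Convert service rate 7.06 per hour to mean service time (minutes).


Mean service time = 60/mu = 60/7.06 = 8.5 minutes

8.5 minutes


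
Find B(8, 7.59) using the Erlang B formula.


B(N,A) = (A^N/N!) / sum(A^k/k!, k=0..N) with N=8, A=7.59 = 0.2126

0.2126


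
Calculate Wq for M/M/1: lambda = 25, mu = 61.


rho = 25/61; Wq = rho/(mu - lambda) = 0.0114 hours

0.0114 hours


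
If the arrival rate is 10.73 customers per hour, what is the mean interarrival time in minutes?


Mean interarrival time = 60/lambda = 60/10.73 = 5.59 minutes

5.59 minutes


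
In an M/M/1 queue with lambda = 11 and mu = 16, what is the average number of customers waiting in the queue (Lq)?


rho = 11/16; Lq = rho^2/(1-rho) = 1.51

1.51


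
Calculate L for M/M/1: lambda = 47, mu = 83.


rho = 47/83; L = rho/(1-rho) = 1.31

1.31


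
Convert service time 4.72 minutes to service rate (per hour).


mu = 60 / avg_service_time = 60 / 4.72 = 12.71 per hour

12.71 per hour


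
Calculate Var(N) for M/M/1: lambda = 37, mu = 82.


rho = 37/82; Var(N) = rho/(1-rho)^2 = 1.5

1.5


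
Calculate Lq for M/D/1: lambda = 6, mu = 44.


M/D/1: Lq = rho^2 / (2*(1-rho)) where rho = 6/44; Lq = 0.01

0.01


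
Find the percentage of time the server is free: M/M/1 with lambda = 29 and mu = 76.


Idle fraction = (1 - rho) * 100 = (1 - 29/76) * 100 = 61.8%

61.8%


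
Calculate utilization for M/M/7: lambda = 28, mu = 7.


rho = lambda/(c*mu) = 28/(7*7) = 0.5714

0.5714


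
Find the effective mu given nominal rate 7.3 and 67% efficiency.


Effective rate = mu * efficiency = 7.3 * 0.67 = 4.89 per hour

4.89 per hour


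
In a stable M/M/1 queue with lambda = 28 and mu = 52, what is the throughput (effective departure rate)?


For a stable queue (lambda < mu), throughput = lambda = 28 per hour

28 per hour


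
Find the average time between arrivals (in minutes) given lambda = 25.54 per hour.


Mean interarrival time = 60/lambda = 60/25.54 = 2.35 minutes

2.35 minutes


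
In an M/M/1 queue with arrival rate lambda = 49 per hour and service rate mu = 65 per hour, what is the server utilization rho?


rho = lambda/mu = 49/65 = 0.7538

0.7538


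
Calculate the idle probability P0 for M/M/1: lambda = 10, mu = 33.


P0 = 1 - rho = 1 - 10/33 = 0.697

0.697


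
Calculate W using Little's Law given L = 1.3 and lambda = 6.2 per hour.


W = L / lambda = 1.3 / 6.2 = 0.2097 hours

0.2097 hours


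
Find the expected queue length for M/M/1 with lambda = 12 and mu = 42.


rho = 12/42; Lq = rho^2/(1-rho) = 0.11

0.11


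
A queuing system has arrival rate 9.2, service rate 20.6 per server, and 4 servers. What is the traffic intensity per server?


rho = lambda / (c * mu) = 9.2 / (4 * 20.6) = 0.1117

0.1117


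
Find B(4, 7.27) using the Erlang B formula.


B(N,A) = (A^N/N!) / sum(A^k/k!, k=0..N) with N=4, A=7.27 = 0.541

0.541


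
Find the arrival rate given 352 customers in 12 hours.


lambda = total arrivals / time = 352 / 12 = 29.33 per hour

29.33 per hour


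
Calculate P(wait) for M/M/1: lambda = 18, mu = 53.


P(wait) = rho = lambda/mu = 18/53 = 0.3396

0.3396


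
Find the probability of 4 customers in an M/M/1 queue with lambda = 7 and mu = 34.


rho = 7/34; P(n) = (1-rho)*rho^n = (1-7/34)*(7/34)^4 = 0.0014

0.0014


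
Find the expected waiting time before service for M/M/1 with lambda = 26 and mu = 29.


rho = 26/29; Wq = rho/(mu - lambda) = 0.2989 hours

0.2989 hours


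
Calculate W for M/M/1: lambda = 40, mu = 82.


W = 1/(mu - lambda) = 1/(82 - 40) = 0.0238 hours

0.0238 hours


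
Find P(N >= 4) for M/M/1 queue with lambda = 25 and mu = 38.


P(N >= 4) = rho^4 = (25/38)^4 = 0.1873

0.1873


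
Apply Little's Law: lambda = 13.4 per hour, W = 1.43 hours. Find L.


L = lambda * W = 13.4 * 1.43 = 19.16

19.16


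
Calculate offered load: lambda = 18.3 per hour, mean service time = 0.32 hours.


Offered load a = lambda * E[S] = 18.3 * 0.32 = 5.86 Erlangs

5.86 Erlangs


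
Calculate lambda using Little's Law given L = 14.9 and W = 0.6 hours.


lambda = L / W = 14.9 / 0.6 = 24.83 per hour

24.83 per hour


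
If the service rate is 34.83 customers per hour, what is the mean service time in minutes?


Mean service time = 60/mu = 60/34.83 = 1.72 minutes

1.72 minutes


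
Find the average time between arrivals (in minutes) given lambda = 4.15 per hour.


Mean interarrival time = 60/lambda = 60/4.15 = 14.46 minutes

14.46 minutes


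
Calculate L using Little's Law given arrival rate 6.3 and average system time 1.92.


L = lambda * W = 6.3 * 1.92 = 12.1

12.1


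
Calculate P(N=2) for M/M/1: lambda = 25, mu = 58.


rho = 25/58; P(n) = (1-rho)*rho^n = (1-25/58)*(25/58)^2 = 0.1057

0.1057


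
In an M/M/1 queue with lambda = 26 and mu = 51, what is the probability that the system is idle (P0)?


P0 = 1 - rho = 1 - 26/51 = 0.4902

0.4902


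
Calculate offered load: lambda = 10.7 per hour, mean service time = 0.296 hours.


Offered load a = lambda * E[S] = 10.7 * 0.296 = 3.17 Erlangs

3.17 Erlangs


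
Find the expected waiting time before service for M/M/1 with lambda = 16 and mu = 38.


rho = 16/38; Wq = rho/(mu - lambda) = 0.0191 hours

0.0191 hours


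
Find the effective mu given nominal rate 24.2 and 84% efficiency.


Effective rate = mu * efficiency = 24.2 * 0.84 = 20.33 per hour

20.33 per hour


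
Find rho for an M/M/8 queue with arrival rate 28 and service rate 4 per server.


rho = lambda/(c*mu) = 28/(8*4) = 0.875

0.875


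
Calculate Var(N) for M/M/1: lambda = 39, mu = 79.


rho = 39/79; Var(N) = rho/(1-rho)^2 = 1.93

1.93


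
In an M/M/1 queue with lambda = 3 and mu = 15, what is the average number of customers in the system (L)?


rho = 3/15; L = rho/(1-rho) = 0.25

0.25


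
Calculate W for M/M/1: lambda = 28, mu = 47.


W = 1/(mu - lambda) = 1/(47 - 28) = 0.0526 hours

0.0526 hours


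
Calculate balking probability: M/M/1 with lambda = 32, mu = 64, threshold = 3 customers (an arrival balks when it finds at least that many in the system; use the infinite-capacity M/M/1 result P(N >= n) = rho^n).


P(N >= 3) = rho^3 = (32/64)^3 = 0.125

0.125


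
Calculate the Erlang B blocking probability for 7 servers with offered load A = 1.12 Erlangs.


B(N,A) = (A^N/N!) / sum(A^k/k!, k=0..N) with N=7, A=1.12 = 0.0001

0.0001


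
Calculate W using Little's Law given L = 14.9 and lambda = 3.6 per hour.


W = L / lambda = 14.9 / 3.6 = 4.1389 hours

4.1389 hours


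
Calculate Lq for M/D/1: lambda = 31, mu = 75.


M/D/1: Lq = rho^2 / (2*(1-rho)) where rho = 31/75; Lq = 0.15

0.15


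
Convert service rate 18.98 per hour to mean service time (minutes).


Mean service time = 60/mu = 60/18.98 = 3.16 minutes

3.16 minutes


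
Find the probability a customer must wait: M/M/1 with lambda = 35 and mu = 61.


P(wait) = rho = lambda/mu = 35/61 = 0.5738

0.5738


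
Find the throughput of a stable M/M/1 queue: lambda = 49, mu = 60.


For a stable queue (lambda < mu), throughput = lambda = 49 per hour

49 per hour


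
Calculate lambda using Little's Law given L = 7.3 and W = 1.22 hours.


lambda = L / W = 7.3 / 1.22 = 5.98 per hour

5.98 per hour


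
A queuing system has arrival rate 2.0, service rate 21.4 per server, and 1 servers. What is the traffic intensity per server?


rho = lambda / (c * mu) = 2.0 / (1 * 21.4) = 0.0935

0.0935


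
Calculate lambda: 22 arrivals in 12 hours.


lambda = total arrivals / time = 22 / 12 = 1.83 per hour

1.83 per hour


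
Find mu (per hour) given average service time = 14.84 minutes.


mu = 60 / avg_service_time = 60 / 14.84 = 4.04 per hour

4.04 per hour


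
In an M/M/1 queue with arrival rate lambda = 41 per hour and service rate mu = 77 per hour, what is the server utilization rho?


rho = lambda/mu = 41/77 = 0.5325

0.5325


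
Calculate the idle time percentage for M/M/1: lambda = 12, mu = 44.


Idle fraction = (1 - rho) * 100 = (1 - 12/44) * 100 = 72.7%

72.7%


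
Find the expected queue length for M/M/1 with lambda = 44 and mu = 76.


rho = 44/76; Lq = rho^2/(1-rho) = 0.8

0.8


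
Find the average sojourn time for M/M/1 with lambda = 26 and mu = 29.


W = 1/(mu - lambda) = 1/(29 - 26) = 0.3333 hours

0.3333 hours


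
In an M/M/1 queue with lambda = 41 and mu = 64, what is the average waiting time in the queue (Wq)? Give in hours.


rho = 41/64; Wq = rho/(mu - lambda) = 0.0279 hours

0.0279 hours


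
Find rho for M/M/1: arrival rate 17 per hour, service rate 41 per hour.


rho = lambda/mu = 17/41 = 0.4146

0.4146


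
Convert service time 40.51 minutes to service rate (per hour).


mu = 60 / avg_service_time = 60 / 40.51 = 1.48 per hour

1.48 per hour


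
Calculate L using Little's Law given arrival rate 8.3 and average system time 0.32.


L = lambda * W = 8.3 * 0.32 = 2.66

2.66


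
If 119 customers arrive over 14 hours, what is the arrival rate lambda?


lambda = total arrivals / time = 119 / 14 = 8.5 per hour

8.5 per hour


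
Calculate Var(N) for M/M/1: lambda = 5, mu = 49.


rho = 5/49; Var(N) = rho/(1-rho)^2 = 0.13

0.13


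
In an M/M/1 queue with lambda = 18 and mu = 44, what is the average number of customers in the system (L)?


rho = 18/44; L = rho/(1-rho) = 0.69

0.69


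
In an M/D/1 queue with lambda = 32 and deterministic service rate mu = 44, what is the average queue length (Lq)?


M/D/1: Lq = rho^2 / (2*(1-rho)) where rho = 32/44; Lq = 0.97

0.97


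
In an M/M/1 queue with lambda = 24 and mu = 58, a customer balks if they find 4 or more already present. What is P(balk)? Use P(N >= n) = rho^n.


P(N >= 4) = rho^4 = (24/58)^4 = 0.0293

0.0293


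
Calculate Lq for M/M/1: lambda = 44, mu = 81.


rho = 44/81; Lq = rho^2/(1-rho) = 0.65

0.65


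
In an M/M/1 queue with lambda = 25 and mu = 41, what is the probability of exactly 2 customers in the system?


rho = 25/41; P(n) = (1-rho)*rho^n = (1-25/41)*(25/41)^2 = 0.1451

0.1451


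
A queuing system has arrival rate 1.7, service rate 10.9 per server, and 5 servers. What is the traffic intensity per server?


rho = lambda / (c * mu) = 1.7 / (5 * 10.9) = 0.0312

0.0312


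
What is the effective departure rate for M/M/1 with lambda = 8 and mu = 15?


For a stable queue (lambda < mu), throughput = lambda = 8 per hour

8 per hour


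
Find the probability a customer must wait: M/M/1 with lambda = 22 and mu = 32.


P(wait) = rho = lambda/mu = 22/32 = 0.6875

0.6875


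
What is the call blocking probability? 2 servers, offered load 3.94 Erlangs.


B(N,A) = (A^N/N!) / sum(A^k/k!, k=0..N) with N=2, A=3.94 = 0.6111

0.6111


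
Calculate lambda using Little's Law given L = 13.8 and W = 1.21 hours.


lambda = L / W = 13.8 / 1.21 = 11.4 per hour

11.4 per hour


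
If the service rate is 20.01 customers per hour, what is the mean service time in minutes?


Mean service time = 60/mu = 60/20.01 = 3.0 minutes

3.0 minutes


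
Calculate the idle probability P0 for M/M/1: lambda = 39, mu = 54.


P0 = 1 - rho = 1 - 39/54 = 0.2778

0.2778


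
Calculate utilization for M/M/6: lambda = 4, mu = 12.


rho = lambda/(c*mu) = 4/(6*12) = 0.0556

0.0556


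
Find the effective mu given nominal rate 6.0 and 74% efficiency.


Effective rate = mu * efficiency = 6.0 * 0.74 = 4.44 per hour

4.44 per hour


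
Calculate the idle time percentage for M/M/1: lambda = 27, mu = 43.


Idle fraction = (1 - rho) * 100 = (1 - 27/43) * 100 = 37.2%

37.2%


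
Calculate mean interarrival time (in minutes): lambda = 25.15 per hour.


Mean interarrival time = 60/lambda = 60/25.15 = 2.39 minutes

2.39 minutes


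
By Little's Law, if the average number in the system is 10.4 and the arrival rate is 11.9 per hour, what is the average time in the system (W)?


W = L / lambda = 10.4 / 11.9 = 0.8739 hours

0.8739 hours


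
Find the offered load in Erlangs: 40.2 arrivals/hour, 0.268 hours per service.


Offered load a = lambda * E[S] = 40.2 * 0.268 = 10.77 Erlangs

10.77 Erlangs


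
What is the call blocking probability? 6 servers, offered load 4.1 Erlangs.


B(N,A) = (A^N/N!) / sum(A^k/k!, k=0..N) with N=6, A=4.1 = 0.1244

0.1244


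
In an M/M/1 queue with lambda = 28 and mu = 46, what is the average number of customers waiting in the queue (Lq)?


rho = 28/46; Lq = rho^2/(1-rho) = 0.95

0.95


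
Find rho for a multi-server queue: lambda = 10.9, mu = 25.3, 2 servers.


rho = lambda / (c * mu) = 10.9 / (2 * 25.3) = 0.2154

0.2154


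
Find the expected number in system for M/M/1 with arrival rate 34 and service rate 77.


rho = 34/77; L = rho/(1-rho) = 0.79

0.79


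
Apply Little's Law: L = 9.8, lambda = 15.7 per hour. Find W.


W = L / lambda = 9.8 / 15.7 = 0.6242 hours

0.6242 hours


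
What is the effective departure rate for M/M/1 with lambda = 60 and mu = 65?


For a stable queue (lambda < mu), throughput = lambda = 60 per hour

60 per hour


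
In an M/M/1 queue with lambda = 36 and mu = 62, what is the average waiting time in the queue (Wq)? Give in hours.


rho = 36/62; Wq = rho/(mu - lambda) = 0.0223 hours

0.0223 hours


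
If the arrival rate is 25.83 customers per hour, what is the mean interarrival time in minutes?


Mean interarrival time = 60/lambda = 60/25.83 = 2.32 minutes

2.32 minutes


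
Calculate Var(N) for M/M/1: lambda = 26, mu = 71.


rho = 26/71; Var(N) = rho/(1-rho)^2 = 0.91

0.91


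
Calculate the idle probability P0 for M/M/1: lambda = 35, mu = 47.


P0 = 1 - rho = 1 - 35/47 = 0.2553

0.2553


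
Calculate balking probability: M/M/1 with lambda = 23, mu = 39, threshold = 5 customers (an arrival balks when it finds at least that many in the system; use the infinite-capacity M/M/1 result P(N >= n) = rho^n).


P(N >= 5) = rho^5 = (23/39)^5 = 0.0713

0.0713


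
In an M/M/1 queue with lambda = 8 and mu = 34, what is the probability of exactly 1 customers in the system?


rho = 8/34; P(n) = (1-rho)*rho^n = (1-8/34)*(8/34)^1 = 0.1799

0.1799


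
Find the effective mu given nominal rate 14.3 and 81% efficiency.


Effective rate = mu * efficiency = 14.3 * 0.81 = 11.58 per hour

11.58 per hour


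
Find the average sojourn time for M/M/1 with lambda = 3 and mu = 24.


W = 1/(mu - lambda) = 1/(24 - 3) = 0.0476 hours

0.0476 hours


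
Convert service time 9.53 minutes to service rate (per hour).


mu = 60 / avg_service_time = 60 / 9.53 = 6.3 per hour

6.3 per hour


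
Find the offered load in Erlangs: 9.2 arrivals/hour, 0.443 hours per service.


Offered load a = lambda * E[S] = 9.2 * 0.443 = 4.08 Erlangs

4.08 Erlangs


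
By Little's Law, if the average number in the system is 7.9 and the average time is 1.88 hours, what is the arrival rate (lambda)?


lambda = L / W = 7.9 / 1.88 = 4.2 per hour

4.2 per hour


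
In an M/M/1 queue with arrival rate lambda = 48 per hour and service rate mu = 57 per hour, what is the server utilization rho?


rho = lambda/mu = 48/57 = 0.8421

0.8421


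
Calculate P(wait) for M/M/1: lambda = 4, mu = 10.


P(wait) = rho = lambda/mu = 4/10 = 0.4

0.4


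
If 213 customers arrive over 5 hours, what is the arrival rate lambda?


lambda = total arrivals / time = 213 / 5 = 42.6 per hour

42.6 per hour


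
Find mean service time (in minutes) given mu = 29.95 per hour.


Mean service time = 60/mu = 60/29.95 = 2.0 minutes

2.0 minutes


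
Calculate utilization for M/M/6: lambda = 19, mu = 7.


rho = lambda/(c*mu) = 19/(6*7) = 0.4524

0.4524


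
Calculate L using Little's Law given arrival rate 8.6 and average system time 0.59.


L = lambda * W = 8.6 * 0.59 = 5.07

5.07


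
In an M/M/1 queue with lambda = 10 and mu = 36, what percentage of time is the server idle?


Idle fraction = (1 - rho) * 100 = (1 - 10/36) * 100 = 72.2%

72.2%


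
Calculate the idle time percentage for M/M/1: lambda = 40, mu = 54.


Idle fraction = (1 - rho) * 100 = (1 - 40/54) * 100 = 25.9%

25.9%


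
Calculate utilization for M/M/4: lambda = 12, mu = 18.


rho = lambda/(c*mu) = 12/(4*18) = 0.1667

0.1667


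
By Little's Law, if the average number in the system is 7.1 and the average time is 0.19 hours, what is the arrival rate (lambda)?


lambda = L / W = 7.1 / 0.19 = 37.37 per hour

37.37 per hour


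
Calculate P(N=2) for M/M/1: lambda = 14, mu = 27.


rho = 14/27; P(n) = (1-rho)*rho^n = (1-14/27)*(14/27)^2 = 0.1295

0.1295


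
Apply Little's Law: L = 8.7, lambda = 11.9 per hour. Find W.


W = L / lambda = 8.7 / 11.9 = 0.7311 hours

0.7311 hours


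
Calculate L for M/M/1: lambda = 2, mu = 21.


rho = 2/21; L = rho/(1-rho) = 0.11

0.11


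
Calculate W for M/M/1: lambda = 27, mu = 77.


W = 1/(mu - lambda) = 1/(77 - 27) = 0.02 hours

0.02 hours


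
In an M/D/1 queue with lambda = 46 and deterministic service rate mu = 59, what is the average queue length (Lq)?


M/D/1: Lq = rho^2 / (2*(1-rho)) where rho = 46/59; Lq = 1.38

1.38


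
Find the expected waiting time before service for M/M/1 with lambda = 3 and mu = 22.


rho = 3/22; Wq = rho/(mu - lambda) = 0.0072 hours

0.0072 hours


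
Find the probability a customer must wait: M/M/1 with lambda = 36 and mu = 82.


P(wait) = rho = lambda/mu = 36/82 = 0.439

0.439


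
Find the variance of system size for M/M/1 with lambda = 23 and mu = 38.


rho = 23/38; Var(N) = rho/(1-rho)^2 = 3.88

3.88


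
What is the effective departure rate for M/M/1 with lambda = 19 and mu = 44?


For a stable queue (lambda < mu), throughput = lambda = 19 per hour

19 per hour


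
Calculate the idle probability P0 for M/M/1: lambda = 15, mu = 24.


P0 = 1 - rho = 1 - 15/24 = 0.375

0.375


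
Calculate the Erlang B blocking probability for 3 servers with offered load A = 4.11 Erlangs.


B(N,A) = (A^N/N!) / sum(A^k/k!, k=0..N) with N=3, A=4.11 = 0.4605

0.4605


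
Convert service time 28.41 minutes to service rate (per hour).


mu = 60 / avg_service_time = 60 / 28.41 = 2.11 per hour

2.11 per hour


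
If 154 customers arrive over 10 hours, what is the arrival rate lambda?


lambda = total arrivals / time = 154 / 10 = 15.4 per hour

15.4 per hour


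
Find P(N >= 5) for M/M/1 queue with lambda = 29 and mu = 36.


P(N >= 5) = rho^5 = (29/36)^5 = 0.3392

0.3392


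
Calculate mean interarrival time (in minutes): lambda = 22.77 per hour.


Mean interarrival time = 60/lambda = 60/22.77 = 2.64 minutes

2.64 minutes


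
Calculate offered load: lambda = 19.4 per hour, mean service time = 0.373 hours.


Offered load a = lambda * E[S] = 19.4 * 0.373 = 7.24 Erlangs

7.24 Erlangs


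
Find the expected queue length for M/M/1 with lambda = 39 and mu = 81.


rho = 39/81; Lq = rho^2/(1-rho) = 0.45

0.45


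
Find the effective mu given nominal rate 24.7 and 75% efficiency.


Effective rate = mu * efficiency = 24.7 * 0.75 = 18.53 per hour

18.53 per hour


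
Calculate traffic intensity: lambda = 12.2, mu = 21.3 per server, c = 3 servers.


rho = lambda / (c * mu) = 12.2 / (3 * 21.3) = 0.1909

0.1909


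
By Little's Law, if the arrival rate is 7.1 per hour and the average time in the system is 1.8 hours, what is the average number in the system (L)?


L = lambda * W = 7.1 * 1.8 = 12.78

12.78


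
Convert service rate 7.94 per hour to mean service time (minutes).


Mean service time = 60/mu = 60/7.94 = 7.56 minutes

7.56 minutes


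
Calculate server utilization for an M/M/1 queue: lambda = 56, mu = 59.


rho = lambda/mu = 56/59 = 0.9492

0.9492


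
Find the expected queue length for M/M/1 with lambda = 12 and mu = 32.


rho = 12/32; Lq = rho^2/(1-rho) = 0.23

0.23


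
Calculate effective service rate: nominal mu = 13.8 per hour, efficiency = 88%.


Effective rate = mu * efficiency = 13.8 * 0.88 = 12.14 per hour

12.14 per hour


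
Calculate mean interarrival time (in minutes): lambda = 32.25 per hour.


Mean interarrival time = 60/lambda = 60/32.25 = 1.86 minutes

1.86 minutes


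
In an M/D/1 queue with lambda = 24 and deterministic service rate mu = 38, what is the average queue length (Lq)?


M/D/1: Lq = rho^2 / (2*(1-rho)) where rho = 24/38; Lq = 0.54

0.54


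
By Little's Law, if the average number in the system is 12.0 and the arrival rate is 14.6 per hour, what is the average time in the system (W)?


W = L / lambda = 12.0 / 14.6 = 0.8219 hours

0.8219 hours


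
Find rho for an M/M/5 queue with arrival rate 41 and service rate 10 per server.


rho = lambda/(c*mu) = 41/(5*10) = 0.82

0.82


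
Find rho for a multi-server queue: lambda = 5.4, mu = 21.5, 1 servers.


rho = lambda / (c * mu) = 5.4 / (1 * 21.5) = 0.2512

0.2512


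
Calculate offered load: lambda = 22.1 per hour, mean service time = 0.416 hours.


Offered load a = lambda * E[S] = 22.1 * 0.416 = 9.19 Erlangs

9.19 Erlangs


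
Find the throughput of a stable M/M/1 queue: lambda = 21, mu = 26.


For a stable queue (lambda < mu), throughput = lambda = 21 per hour

21 per hour


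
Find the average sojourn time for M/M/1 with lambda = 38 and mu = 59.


W = 1/(mu - lambda) = 1/(59 - 38) = 0.0476 hours

0.0476 hours


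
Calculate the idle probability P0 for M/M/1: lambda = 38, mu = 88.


P0 = 1 - rho = 1 - 38/88 = 0.5682

0.5682


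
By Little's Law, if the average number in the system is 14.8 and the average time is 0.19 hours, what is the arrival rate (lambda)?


lambda = L / W = 14.8 / 0.19 = 77.89 per hour

77.89 per hour


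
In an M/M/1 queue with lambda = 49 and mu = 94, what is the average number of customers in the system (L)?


rho = 49/94; L = rho/(1-rho) = 1.09

1.09


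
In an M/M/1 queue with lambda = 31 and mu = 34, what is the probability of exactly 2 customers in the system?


rho = 31/34; P(n) = (1-rho)*rho^n = (1-31/34)*(31/34)^2 = 0.0734

0.0734


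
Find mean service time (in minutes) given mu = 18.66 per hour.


Mean service time = 60/mu = 60/18.66 = 3.22 minutes

3.22 minutes


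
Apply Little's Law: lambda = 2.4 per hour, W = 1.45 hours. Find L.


L = lambda * W = 2.4 * 1.45 = 3.48

3.48


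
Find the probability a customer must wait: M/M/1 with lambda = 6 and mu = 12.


P(wait) = rho = lambda/mu = 6/12 = 0.5

0.5


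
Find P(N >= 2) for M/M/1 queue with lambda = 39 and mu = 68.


P(N >= 2) = rho^2 = (39/68)^2 = 0.3289

0.3289


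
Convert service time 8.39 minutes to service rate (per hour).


mu = 60 / avg_service_time = 60 / 8.39 = 7.15 per hour

7.15 per hour


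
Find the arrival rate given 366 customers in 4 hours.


lambda = total arrivals / time = 366 / 4 = 91.5 per hour

91.5 per hour


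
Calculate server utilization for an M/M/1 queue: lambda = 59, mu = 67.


rho = lambda/mu = 59/67 = 0.8806

0.8806


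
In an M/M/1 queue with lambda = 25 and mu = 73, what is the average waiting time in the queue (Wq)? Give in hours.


rho = 25/73; Wq = rho/(mu - lambda) = 0.0071 hours

0.0071 hours


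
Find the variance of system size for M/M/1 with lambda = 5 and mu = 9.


rho = 5/9; Var(N) = rho/(1-rho)^2 = 2.81

2.81


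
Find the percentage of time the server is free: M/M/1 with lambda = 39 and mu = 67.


Idle fraction = (1 - rho) * 100 = (1 - 39/67) * 100 = 41.8%

41.8%


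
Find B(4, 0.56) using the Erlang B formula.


B(N,A) = (A^N/N!) / sum(A^k/k!, k=0..N) with N=4, A=0.56 = 0.0023

0.0023


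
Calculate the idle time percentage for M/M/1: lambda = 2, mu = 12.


Idle fraction = (1 - rho) * 100 = (1 - 2/12) * 100 = 83.3%

83.3%


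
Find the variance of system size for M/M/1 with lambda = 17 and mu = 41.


rho = 17/41; Var(N) = rho/(1-rho)^2 = 1.21

1.21


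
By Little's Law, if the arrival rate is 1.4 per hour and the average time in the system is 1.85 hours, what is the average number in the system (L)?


L = lambda * W = 1.4 * 1.85 = 2.59

2.59


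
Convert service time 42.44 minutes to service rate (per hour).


mu = 60 / avg_service_time = 60 / 42.44 = 1.41 per hour

1.41 per hour


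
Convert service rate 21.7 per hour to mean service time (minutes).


Mean service time = 60/mu = 60/21.7 = 2.76 minutes

2.76 minutes


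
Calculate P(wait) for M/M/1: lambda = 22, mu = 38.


P(wait) = rho = lambda/mu = 22/38 = 0.5789

0.5789


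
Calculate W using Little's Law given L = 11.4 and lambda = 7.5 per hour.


W = L / lambda = 11.4 / 7.5 = 1.52 hours

1.52 hours


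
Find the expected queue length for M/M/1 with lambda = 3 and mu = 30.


rho = 3/30; Lq = rho^2/(1-rho) = 0.01

0.01


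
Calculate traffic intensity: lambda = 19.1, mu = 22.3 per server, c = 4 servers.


rho = lambda / (c * mu) = 19.1 / (4 * 22.3) = 0.2141

0.2141


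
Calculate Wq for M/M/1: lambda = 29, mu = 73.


rho = 29/73; Wq = rho/(mu - lambda) = 0.009 hours

0.009 hours


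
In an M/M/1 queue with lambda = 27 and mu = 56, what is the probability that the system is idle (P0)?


P0 = 1 - rho = 1 - 27/56 = 0.5179

0.5179


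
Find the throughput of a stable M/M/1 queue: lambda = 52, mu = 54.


For a stable queue (lambda < mu), throughput = lambda = 52 per hour

52 per hour


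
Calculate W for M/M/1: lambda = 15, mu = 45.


W = 1/(mu - lambda) = 1/(45 - 15) = 0.0333 hours

0.0333 hours


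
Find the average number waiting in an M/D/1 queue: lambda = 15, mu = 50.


M/D/1: Lq = rho^2 / (2*(1-rho)) where rho = 15/50; Lq = 0.06

0.06


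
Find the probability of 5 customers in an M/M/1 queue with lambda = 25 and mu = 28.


rho = 25/28; P(n) = (1-rho)*rho^n = (1-25/28)*(25/28)^5 = 0.0608

0.0608


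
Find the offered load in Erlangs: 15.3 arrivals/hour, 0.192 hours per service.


Offered load a = lambda * E[S] = 15.3 * 0.192 = 2.94 Erlangs

2.94 Erlangs


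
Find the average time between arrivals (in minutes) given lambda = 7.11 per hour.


Mean interarrival time = 60/lambda = 60/7.11 = 8.44 minutes

8.44 minutes


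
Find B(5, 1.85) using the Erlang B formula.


B(N,A) = (A^N/N!) / sum(A^k/k!, k=0..N) with N=5, A=1.85 = 0.0287

0.0287


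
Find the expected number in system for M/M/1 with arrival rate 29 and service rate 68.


rho = 29/68; L = rho/(1-rho) = 0.74

0.74


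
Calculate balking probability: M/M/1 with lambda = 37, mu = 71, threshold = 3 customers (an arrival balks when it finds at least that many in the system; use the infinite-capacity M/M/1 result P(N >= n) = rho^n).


P(N >= 3) = rho^3 = (37/71)^3 = 0.1415

0.1415


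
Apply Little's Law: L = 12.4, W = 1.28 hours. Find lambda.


lambda = L / W = 12.4 / 1.28 = 9.69 per hour

9.69 per hour


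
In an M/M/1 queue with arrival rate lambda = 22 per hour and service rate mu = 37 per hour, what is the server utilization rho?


rho = lambda/mu = 22/37 = 0.5946

0.5946


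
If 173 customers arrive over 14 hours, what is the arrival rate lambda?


lambda = total arrivals / time = 173 / 14 = 12.36 per hour

12.36 per hour


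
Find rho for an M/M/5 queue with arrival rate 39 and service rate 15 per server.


rho = lambda/(c*mu) = 39/(5*15) = 0.52

0.52


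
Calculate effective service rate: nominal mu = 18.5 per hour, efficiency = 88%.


Effective rate = mu * efficiency = 18.5 * 0.88 = 16.28 per hour

16.28 per hour


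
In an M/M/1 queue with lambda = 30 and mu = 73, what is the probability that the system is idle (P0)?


P0 = 1 - rho = 1 - 30/73 = 0.589

0.589


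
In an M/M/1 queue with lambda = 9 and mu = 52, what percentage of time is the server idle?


Idle fraction = (1 - rho) * 100 = (1 - 9/52) * 100 = 82.7%

82.7%


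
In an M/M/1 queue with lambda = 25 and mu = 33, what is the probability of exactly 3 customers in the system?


rho = 25/33; P(n) = (1-rho)*rho^n = (1-25/33)*(25/33)^3 = 0.1054

0.1054


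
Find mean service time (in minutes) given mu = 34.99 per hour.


Mean service time = 60/mu = 60/34.99 = 1.71 minutes

1.71 minutes


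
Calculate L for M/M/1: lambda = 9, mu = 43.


rho = 9/43; L = rho/(1-rho) = 0.26

0.26


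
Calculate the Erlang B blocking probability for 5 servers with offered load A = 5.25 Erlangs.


B(N,A) = (A^N/N!) / sum(A^k/k!, k=0..N) with N=5, A=5.25 = 0.3048

0.3048


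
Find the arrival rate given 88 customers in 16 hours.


lambda = total arrivals / time = 88 / 16 = 5.5 per hour

5.5 per hour


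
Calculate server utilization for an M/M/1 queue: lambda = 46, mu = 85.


rho = lambda/mu = 46/85 = 0.5412

0.5412


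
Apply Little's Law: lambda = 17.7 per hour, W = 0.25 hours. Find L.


L = lambda * W = 17.7 * 0.25 = 4.43

4.43


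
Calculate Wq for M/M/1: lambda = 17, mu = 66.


rho = 17/66; Wq = rho/(mu - lambda) = 0.0053 hours

0.0053 hours


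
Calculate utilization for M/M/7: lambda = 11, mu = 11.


rho = lambda/(c*mu) = 11/(7*11) = 0.1429

0.1429


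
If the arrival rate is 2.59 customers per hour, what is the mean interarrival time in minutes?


Mean interarrival time = 60/lambda = 60/2.59 = 23.17 minutes

23.17 minutes


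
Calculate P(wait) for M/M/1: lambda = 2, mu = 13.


P(wait) = rho = lambda/mu = 2/13 = 0.1538

0.1538


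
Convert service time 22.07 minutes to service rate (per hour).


mu = 60 / avg_service_time = 60 / 22.07 = 2.72 per hour

2.72 per hour


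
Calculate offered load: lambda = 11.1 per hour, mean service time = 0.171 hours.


Offered load a = lambda * E[S] = 11.1 * 0.171 = 1.9 Erlangs

1.9 Erlangs


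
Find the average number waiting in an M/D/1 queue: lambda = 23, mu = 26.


M/D/1: Lq = rho^2 / (2*(1-rho)) where rho = 23/26; Lq = 3.39

3.39


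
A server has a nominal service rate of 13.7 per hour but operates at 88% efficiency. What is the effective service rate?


Effective rate = mu * efficiency = 13.7 * 0.88 = 12.06 per hour

12.06 per hour


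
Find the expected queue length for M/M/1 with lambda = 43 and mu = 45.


rho = 43/45; Lq = rho^2/(1-rho) = 20.54

20.54


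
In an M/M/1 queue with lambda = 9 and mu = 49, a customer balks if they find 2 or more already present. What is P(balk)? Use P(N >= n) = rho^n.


P(N >= 2) = rho^2 = (9/49)^2 = 0.0337

0.0337


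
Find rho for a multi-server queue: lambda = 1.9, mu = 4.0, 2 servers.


rho = lambda / (c * mu) = 1.9 / (2 * 4.0) = 0.2375

0.2375


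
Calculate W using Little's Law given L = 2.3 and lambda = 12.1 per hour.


W = L / lambda = 2.3 / 12.1 = 0.1901 hours

0.1901 hours


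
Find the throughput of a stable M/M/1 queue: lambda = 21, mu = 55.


For a stable queue (lambda < mu), throughput = lambda = 21 per hour

21 per hour


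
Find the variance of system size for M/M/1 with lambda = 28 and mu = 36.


rho = 28/36; Var(N) = rho/(1-rho)^2 = 15.75

15.75


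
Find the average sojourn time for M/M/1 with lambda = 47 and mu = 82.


W = 1/(mu - lambda) = 1/(82 - 47) = 0.0286 hours

0.0286 hours


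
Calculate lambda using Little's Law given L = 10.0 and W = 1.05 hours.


lambda = L / W = 10.0 / 1.05 = 9.52 per hour

9.52 per hour


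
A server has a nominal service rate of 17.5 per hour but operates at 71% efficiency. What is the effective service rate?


Effective rate = mu * efficiency = 17.5 * 0.71 = 12.43 per hour

12.43 per hour


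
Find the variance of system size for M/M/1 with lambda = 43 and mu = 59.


rho = 43/59; Var(N) = rho/(1-rho)^2 = 9.91

9.91


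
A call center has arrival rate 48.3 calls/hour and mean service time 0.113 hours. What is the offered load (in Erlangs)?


Offered load a = lambda * E[S] = 48.3 * 0.113 = 5.46 Erlangs

5.46 Erlangs


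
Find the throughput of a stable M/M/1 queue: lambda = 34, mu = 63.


For a stable queue (lambda < mu), throughput = lambda = 34 per hour

34 per hour
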